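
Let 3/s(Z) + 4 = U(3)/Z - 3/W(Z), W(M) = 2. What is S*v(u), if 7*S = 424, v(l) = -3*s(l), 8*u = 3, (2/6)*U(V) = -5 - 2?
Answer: 2544/287 ≈ 8.8641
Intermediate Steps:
U(V) = -21 (U(V) = 3*(-5 - 2) = 3*(-7) = -21)
s(Z) = 3/(-11/2 - 21/Z) (s(Z) = 3/(-4 + (-21/Z - 3/2)) = 3/(-4 + (-3/2 - 21/Z)) = 3/(-11/2 - 21/Z))
u = 3/8 (u = (1/8)*3 = 3/8 ≈ 0.37500)
v(l) = 18*l/(42 + 11*l) (v(l) = -(-18)*l/(42 + 11*l) = 18*l/(42 + 11*l))
S = 424/7 (S = (1/7)*424 = 424/7 ≈ 60.571)
S*v(u) = 424*(18*(3/8)/(42 + 11*(3/8)))/7 = 424*(18*(3/8)/(42 + 33/8))/7 = 424*(18*(3/8)/(369/8))/7 = 424*(18*(3/8)*(8/369))/7 = (424/7)*(6/41) = 2544/287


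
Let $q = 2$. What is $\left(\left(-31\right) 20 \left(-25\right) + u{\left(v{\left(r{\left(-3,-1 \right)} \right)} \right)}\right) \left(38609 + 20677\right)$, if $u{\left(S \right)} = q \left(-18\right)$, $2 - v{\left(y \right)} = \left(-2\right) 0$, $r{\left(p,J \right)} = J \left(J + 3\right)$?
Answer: $916798704$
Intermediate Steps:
$r{\left(p,J \right)} = J \left(3 + J\right)$
$v{\left(y \right)} = 2$ ($v{\left(y \right)} = 2 - \left(-2\right) 0 = 2 - 0 = 2 + 0 = 2$)
$u{\left(S \right)} = -36$ ($u{\left(S \right)} = 2 \left(-18\right) = -36$)
$\left(\left(-31\right) 20 \left(-25\right) + u{\left(v{\left(r{\left(-3,-1 \right)} \right)} \right)}\right) \left(38609 + 20677\right) = \left(\left(-31\right) 20 \left(-25\right) - 36\right) \left(38609 + 20677\right) = \left(\left(-620\right) \left(-25\right) - 36\right) 59286 = \left(15500 - 36\right) 59286 = 15464 \cdot 59286 = 916798704$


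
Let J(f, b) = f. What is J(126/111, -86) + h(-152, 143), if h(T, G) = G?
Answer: 5333/37 ≈ 144.14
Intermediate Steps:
J(126/111, -86) + h(-152, 143) = 126/111 + 143 = 126*(1/111) + 143 = 42/37 + 143 = 5333/37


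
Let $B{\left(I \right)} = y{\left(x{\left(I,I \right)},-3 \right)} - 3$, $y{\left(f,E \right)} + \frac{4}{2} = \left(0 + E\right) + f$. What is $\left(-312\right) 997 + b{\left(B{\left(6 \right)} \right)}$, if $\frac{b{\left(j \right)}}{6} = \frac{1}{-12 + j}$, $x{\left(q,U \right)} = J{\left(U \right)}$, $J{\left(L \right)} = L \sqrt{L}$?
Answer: $- \frac{7154487}{23} - \frac{9 \sqrt{6}}{46} \approx -3.1107 \cdot 10^{5}$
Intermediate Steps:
$J{\left(L \right)} = L^{\frac{3}{2}}$
$x{\left(q,U \right)} = U^{\frac{3}{2}}$
$y{\left(f,E \right)} = -2 + E + f$ ($y{\left(f,E \right)} = -2 + \left(\left(0 + E\right) + f\right) = -2 + \left(E + f\right) = -2 + E + f$)
$B{\left(I \right)} = -8 + I^{\frac{3}{2}}$ ($B{\left(I \right)} = \left(-2 - 3 + I^{\frac{3}{2}}\right) - 3 = \left(-5 + I^{\frac{3}{2}}\right) - 3 = -8 + I^{\frac{3}{2}}$)
$b{\left(j \right)} = \frac{6}{-12 + j}$
$\left(-312\right) 997 + b{\left(B{\left(6 \right)} \right)} = \left(-312\right) 997 + \frac{6}{-12 - \left(8 - 6^{\frac{3}{2}}\right)} = -311064 + \frac{6}{-12 - \left(8 - 6 \sqrt{6}\right)} = -311064 + \frac{6}{-20 + 6 \sqrt{6}}$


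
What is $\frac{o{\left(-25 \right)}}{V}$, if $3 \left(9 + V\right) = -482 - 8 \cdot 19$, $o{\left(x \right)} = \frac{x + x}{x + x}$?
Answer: $- \frac{3}{661} \approx -0.0045386$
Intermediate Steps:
$o{\left(x \right)} = 1$ ($o{\left(x \right)} = \frac{2 x}{2 x} = 2 x \frac{1}{2 x} = 1$)
$V = - \frac{661}{3}$ ($V = -9 + \frac{-482 - 8 \cdot 19}{3} = -9 + \frac{-482 - 152}{3} = -9 + \frac{1}{3} \left(-634\right) = -9 - \frac{634}{3} = - \frac{661}{3} \approx -220.33$)
$\frac{o{\left(-25 \right)}}{V} = 1 \frac{1}{- \frac{661}{3}} = 1 \left(- \frac{3}{661}\right) = - \frac{3}{661}$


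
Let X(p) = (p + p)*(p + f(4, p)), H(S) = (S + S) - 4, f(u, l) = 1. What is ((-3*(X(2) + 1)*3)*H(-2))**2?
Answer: 876096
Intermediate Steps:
H(S) = -4 + 2*S (H(S) = 2*S - 4 = -4 + 2*S)
X(p) = 2*p*(1 + p) (X(p) = (p + p)*(p + 1) = (2*p)*(1 + p) = 2*p*(1 + p))
((-3*(X(2) + 1)*3)*H(-2))**2 = ((-3*(2*2*(1 + 2) + 1)*3)*(-4 + 2*(-2)))**2 = ((-3*(2*2*3 + 1)*3)*(-4 - 4))**2 = ((-3*(12 + 1)*3)*(-8))**2 = ((-3*13*3)*(-8))**2 = (-39*3*(-8))**2 = (-117*(-8))**2 = 936**2 = 876096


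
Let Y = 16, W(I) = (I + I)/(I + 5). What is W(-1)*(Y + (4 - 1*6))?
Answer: -7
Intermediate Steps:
W(I) = 2*I/(5 + I) (W(I) = (2*I)/(5 + I) = 2*I/(5 + I))
W(-1)*(Y + (4 - 1*6)) = (2*(-1)/(5 - 1))*(16 + (4 - 1*6)) = (2*(-1)/4)*(16 + (4 - 6)) = (2*(-1)*(¼))*(16 - 2) = -½*14 = -7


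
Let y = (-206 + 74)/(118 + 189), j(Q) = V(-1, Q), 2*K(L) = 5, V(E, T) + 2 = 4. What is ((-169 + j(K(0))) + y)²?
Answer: 2642062801/94249 ≈ 28033.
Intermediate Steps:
V(E, T) = 2 (V(E, T) = -2 + 4 = 2)
K(L) = 5/2 (K(L) = (½)*5 = 5/2)
j(Q) = 2
y = -132/307 ≈ -0.42997
((-169 + j(K(0))) + y)² = ((-169 + 2) - 132/307)² = (-167 - 132/307)² = (-51401/307)² = 2642062801/94249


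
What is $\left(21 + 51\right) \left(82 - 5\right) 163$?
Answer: $903672$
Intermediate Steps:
$\left(21 + 51\right) \left(82 - 5\right) 163 = 72 \cdot 77 \cdot 163 = 5544 \cdot 163 = 903672$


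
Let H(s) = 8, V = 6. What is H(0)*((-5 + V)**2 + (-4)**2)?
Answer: 136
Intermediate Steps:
H(0)*((-5 + V)**2 + (-4)**2) = 8*((-5 + 6)**2 + (-4)**2) = 8*(1**2 + 16) = 8*(1 + 16) = 8*17 = 136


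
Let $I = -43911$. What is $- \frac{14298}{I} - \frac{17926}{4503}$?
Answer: $- \frac{80307188}{21970137} \approx -3.6553$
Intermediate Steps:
$- \frac{14298}{I} - \frac{17926}{4503} = - \frac{14298}{-43911} - \frac{17926}{4503} = \left(-14298\right) \left(- \frac{1}{43911}\right) - \frac{17926}{4503} = \frac{4766}{14637} - \frac{17926}{4503} = - \frac{80307188}{21970137}$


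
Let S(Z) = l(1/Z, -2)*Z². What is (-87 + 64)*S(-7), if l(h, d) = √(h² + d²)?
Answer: -161*√197 ≈ -2259.7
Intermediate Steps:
l(h, d) = √(d² + h²)
S(Z) = Z²*√(4 + Z⁻²) (S(Z) = √((-2)² + (1/Z)²)*Z² = √(4 + Z⁻²)*Z² = Z²*√(4 + Z⁻²))
(-87 + 64)*S(-7) = (-87 + 64)*((-7)²*√(4 + (-7)⁻²)) = -1127*√(4 + 1/49) = -1127*√(197/49) = -1127*√197/7 = -161*√197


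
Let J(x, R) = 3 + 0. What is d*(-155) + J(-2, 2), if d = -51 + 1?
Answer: 7753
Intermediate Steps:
J(x, R) = 3
d = -50
d*(-155) + J(-2, 2) = -50*(-155) + 3 = 7750 + 3 = 7753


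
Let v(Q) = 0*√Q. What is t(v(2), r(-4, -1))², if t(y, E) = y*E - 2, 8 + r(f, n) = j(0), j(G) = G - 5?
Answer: 4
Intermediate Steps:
j(G) = -5 + G
r(f, n) = -13 (r(f, n) = -8 + (-5 + 0) = -8 - 5 = -13)
v(Q) = 0
t(y, E) = -2 + E*y (t(y, E) = E*y - 2 = -2 + E*y)
t(v(2), r(-4, -1))² = (-2 - 13*0)² = (-2 + 0)² = (-2)² = 4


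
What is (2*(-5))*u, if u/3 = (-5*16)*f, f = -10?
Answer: -24000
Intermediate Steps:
u = 2400 (u = 3*(-5*16*(-10)) = 3*(-80*(-10)) = 3*800 = 2400)
(2*(-5))*u = (2*(-5))*2400 = -10*2400 = -24000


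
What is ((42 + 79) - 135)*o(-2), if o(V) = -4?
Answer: 56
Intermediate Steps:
((42 + 79) - 135)*o(-2) = ((42 + 79) - 135)*(-4) = (121 - 135)*(-4) = -14*(-4) = 56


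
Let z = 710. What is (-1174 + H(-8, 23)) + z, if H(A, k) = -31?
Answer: -495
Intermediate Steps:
(-1174 + H(-8, 23)) + z = (-1174 - 31) + 710 = -1205 + 710 = -495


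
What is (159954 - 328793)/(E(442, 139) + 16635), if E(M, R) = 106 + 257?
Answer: -168839/16998 ≈ -9.9329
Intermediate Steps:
E(M, R) = 363
(159954 - 328793)/(E(442, 139) + 16635) = (159954 - 328793)/(363 + 16635) = -168839/16998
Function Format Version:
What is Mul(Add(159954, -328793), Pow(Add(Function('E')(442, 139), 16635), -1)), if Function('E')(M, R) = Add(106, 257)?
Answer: Rational(-168839, 16998) ≈ -9.9329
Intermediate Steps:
Function('E')(M, R) = 363
Mul(Add(159954, -328793), Pow(Add(Function('E')(442, 139), 16635), -1)) = Mul(Add(159954, -328793), Pow(Add(363, 16635), -1)) = Mul(-168839, Pow(16998, -1)) = Mul(-168839, Rational(1, 16998)) = Rational(-168839, 16998)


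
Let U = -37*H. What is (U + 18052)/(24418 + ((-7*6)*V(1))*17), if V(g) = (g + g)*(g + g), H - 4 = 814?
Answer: -6107/10781 ≈ -0.56646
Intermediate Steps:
H = 818 (H = 4 + 814 = 818)
V(g) = 4*g² (V(g) = (2*g)*(2*g) = 4*g²)
U = -30266 (U = -37*818 = -30266)
(U + 18052)/(24418 + ((-7*6)*V(1))*17) = (-30266 + 18052)/(24418 + ((-7*6)*(4*1²))*17) = -12214/(24418 - 168*17) = -12214/(24418 - 2856) = -12214/21562 = -12214*1/21562 = -6107/10781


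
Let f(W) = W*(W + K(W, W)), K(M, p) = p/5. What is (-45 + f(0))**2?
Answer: 2025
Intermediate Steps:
K(M, p) = p/5 (K(M, p) = p*(1/5) = p/5)
f(W) = 6*W**2/5 (f(W) = W*(W + W/5) = W*(6*W/5) = 6*W**2/5)
(-45 + f(0))**2 = (-45 + (6/5)*0**2)**2 = (-45 + (6/5)*0)**2 = (-45 + 0)**2 = (-45)**2 = 2025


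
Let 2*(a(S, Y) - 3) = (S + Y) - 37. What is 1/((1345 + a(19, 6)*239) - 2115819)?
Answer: -1/2115191 ≈ -4.7277e-7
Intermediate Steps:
a(S, Y) = -31/2 + S/2 + Y/2 (a(S, Y) = 3 + ((S + Y) - 37)/2 = 3 + (-37 + S + Y)/2 = 3 + (-37/2 + S/2 + Y/2) = -31/2 + S/2 + Y/2)
1/((1345 + a(19, 6)*239) - 2115819) = 1/((1345 + (-31/2 + (1/2)*19 + (1/2)*6)*239) - 2115819) = 1/((1345 + (-31/2 + 19/2 + 3)*239) - 2115819) = 1/((1345 - 3*239) - 2115819) = 1/((1345 - 717) - 2115819) = 1/(628 - 2115819) = 1/(-2115191) = -1/2115191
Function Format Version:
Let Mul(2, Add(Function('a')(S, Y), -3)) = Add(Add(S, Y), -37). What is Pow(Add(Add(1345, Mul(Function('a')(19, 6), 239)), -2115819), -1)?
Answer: Rational(-1, 2115191) ≈ -4.7277e-7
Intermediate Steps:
Function('a')(S, Y) = Add(Rational(-31, 2), Mul(Rational(1, 2), S), Mul(Rational(1, 2), Y)) (Function('a')(S, Y) = Add(3, Mul(Rational(1, 2), Add(Add(S, Y), -37))) = Add(3, Mul(Rational(1, 2), Add(-37, S, Y))) = Add(3, Add(Rational(-37, 2), Mul(Rational(1, 2), S), Mul(Rational(1, 2), Y))) = Add(Rational(-31, 2), Mul(Rational(1, 2), S), Mul(Rational(1, 2), Y)))
Pow(Add(Add(1345, Mul(Function('a')(19, 6), 239)), -2115819), -1) = Pow(Add(Add(1345, Mul(Add(Rational(-31, 2), Mul(Rational(1, 2), 19), Mul(Rational(1, 2), 6)), 239)), -2115819), -1) = Pow(Add(Add(1345, Mul(Add(Rational(-31, 2), Rational(19, 2), 3), 239)), -2115819), -1) = Pow(Add(Add(1345, Mul(-3, 239)), -2115819), -1) = Pow(Add(Add(1345, -717), -2115819), -1) = Pow(Add(628, -2115819), -1) = Pow(-2115191, -1) = Rational(-1, 2115191)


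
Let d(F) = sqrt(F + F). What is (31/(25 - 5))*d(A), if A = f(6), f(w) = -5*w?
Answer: 31*I*sqrt(15)/10 ≈ 12.006*I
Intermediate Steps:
A = -30 (A = -5*6 = -30)
d(F) = sqrt(2)*sqrt(F) (d(F) = sqrt(2*F) = sqrt(2)*sqrt(F))
(31/(25 - 5))*d(A) = (31/(25 - 5))*(sqrt(2)*sqrt(-30)) = (31/20)*(sqrt(2)*(I*sqrt(30))) = ((1/20)*31)*(2*I*sqrt(15)) = 31*(2*I*sqrt(15))/20 = 31*I*sqrt(15)/10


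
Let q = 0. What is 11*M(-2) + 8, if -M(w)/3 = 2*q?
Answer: 8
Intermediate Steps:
M(w) = 0 (M(w) = -6*0 = -3*0 = 0)
11*M(-2) + 8 = 11*0 + 8 = 0 + 8 = 8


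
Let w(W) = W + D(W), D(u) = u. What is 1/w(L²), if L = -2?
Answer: ⅛ ≈ 0.12500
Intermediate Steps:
w(W) = 2*W (w(W) = W + W = 2*W)
1/w(L²) = 1/(2*(-2)²) = 1/(2*4) = 1/8 = ⅛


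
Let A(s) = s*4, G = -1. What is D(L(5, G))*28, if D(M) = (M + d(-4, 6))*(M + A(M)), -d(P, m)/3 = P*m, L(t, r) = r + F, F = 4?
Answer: 31500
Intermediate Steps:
L(t, r) = 4 + r (L(t, r) = r + 4 = 4 + r)
A(s) = 4*s
d(P, m) = -3*P*m
D(M) = 5*M*(72 + M) (D(M) = (M - 3*(-4)*6)*(M + 4*M) = (M + 72)*(5*M) = (72 + M)*(5*M) = 5*M*(72 + M))
D(L(5, G))*28 = (5*(4 - 1)*(72 + (4 - 1)))*28 = (5*3*(72 + 3))*28 = (5*3*75)*28 = 1125*28 = 31500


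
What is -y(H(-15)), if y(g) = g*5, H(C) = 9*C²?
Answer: -10125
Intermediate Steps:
y(g) = 5*g
-y(H(-15)) = -5*9*(-15)² = -5*9*225 = -5*2025 = -1*10125 = -10125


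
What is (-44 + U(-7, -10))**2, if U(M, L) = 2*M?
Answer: 3364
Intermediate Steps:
(-44 + U(-7, -10))**2 = (-44 + 2*(-7))**2 = (-44 - 14)**2 = (-58)**2 = 3364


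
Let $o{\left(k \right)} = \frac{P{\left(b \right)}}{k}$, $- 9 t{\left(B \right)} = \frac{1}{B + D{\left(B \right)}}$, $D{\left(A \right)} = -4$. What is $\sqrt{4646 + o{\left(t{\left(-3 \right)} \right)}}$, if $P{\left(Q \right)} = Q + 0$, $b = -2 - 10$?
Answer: $\sqrt{3890} \approx 62.37$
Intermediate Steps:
$b = -12$ ($b = -2 - 10 = -12$)
$P{\left(Q \right)} = Q$
$t{\left(B \right)} = - \frac{1}{9 \left(-4 + B\right)}$ ($t{\left(B \right)} = - \frac{1}{9 \left(B - 4\right)} = - \frac{1}{9 \left(-4 + B\right)}$)
$o{\left(k \right)} = - \frac{12}{k}$
$\sqrt{4646 + o{\left(t{\left(-3 \right)} \right)}} = \sqrt{4646 - \frac{12}{\left(-1\right) \frac{1}{-36 + 9 \left(-3\right)}}} = \sqrt{4646 - \frac{12}{\left(-1\right) \frac{1}{-36 - 27}}} = \sqrt{4646 - \frac{12}{\left(-1\right) \frac{1}{-63}}} = \sqrt{4646 - \frac{12}{\left(-1\right) \left(- \frac{1}{63}\right)}} = \sqrt{4646 - 12 \frac{1}{\frac{1}{63}}} = \sqrt{4646 - 756} = \sqrt{3890}$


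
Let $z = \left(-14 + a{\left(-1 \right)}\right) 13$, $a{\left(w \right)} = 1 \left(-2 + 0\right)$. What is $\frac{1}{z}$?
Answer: $- \frac{1}{208} \approx -0.0048077$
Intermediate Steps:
$a{\left(w \right)} = -2$ ($a{\left(w \right)} = 1 \left(-2\right) = -2$)
$z = -208$ ($z = \left(-14 - 2\right) 13 = \left(-16\right) 13 = -208$)
$\frac{1}{z} = \frac{1}{-208} = - \frac{1}{208}$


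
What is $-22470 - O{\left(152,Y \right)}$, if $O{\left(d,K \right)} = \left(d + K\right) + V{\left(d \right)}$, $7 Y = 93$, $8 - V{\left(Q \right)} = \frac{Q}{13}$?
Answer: $- \frac{2059475}{91} \approx -22632.0$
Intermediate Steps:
$V{\left(Q \right)} = 8 - \frac{Q}{13}$
$Y = \frac{93}{7}$ ($Y = \frac{1}{7} \cdot 93 = \frac{93}{7} \approx 13.286$)
$O{\left(d,K \right)} = 8 + K + \frac{12 d}{13}$ ($O{\left(d,K \right)} = \left(d + K\right) - \left(-8 + \frac{d}{13}\right) = \left(K + d\right) - \left(-8 + \frac{d}{13}\right) = 8 + K + \frac{12 d}{13}$)
$-22470 - O{\left(152,Y \right)} = -22470 - \left(8 + \frac{93}{7} + \frac{12}{13} \cdot 152\right) = -22470 - \left(8 + \frac{93}{7} + \frac{1824}{13}\right) = -22470 - \frac{14705}{91} = - \frac{2059475}{91}$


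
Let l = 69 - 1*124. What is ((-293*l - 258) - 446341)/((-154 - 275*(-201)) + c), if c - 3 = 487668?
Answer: -107621/135698 ≈ -0.79309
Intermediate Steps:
l = -55 (l = 69 - 124 = -55)
c = 487671 (c = 3 + 487668 = 487671)
((-293*l - 258) - 446341)/((-154 - 275*(-201)) + c) = ((-293*(-55) - 258) - 446341)/((-154 - 275*(-201)) + 487671) = ((16115 - 258) - 446341)/((-154 + 55275) + 487671) = (15857 - 446341)/(55121 + 487671) = -430484/542792 = -430484*1/542792 = -107621/135698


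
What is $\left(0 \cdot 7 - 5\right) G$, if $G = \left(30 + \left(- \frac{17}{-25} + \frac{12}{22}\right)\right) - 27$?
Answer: $- \frac{1162}{55} \approx -21.127$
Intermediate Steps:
$G = \frac{1162}{275}$ ($G = \left(30 + \left(\left(-17\right) \left(- \frac{1}{25}\right) + 12 \cdot \frac{1}{22}\right)\right) - 27 = \left(30 + \left(\frac{17}{25} + \frac{6}{11}\right)\right) - 27 = \left(30 + \frac{337}{275}\right) - 27 = \frac{8587}{275} - 27 = \frac{1162}{275} \approx 4.2255$)
$\left(0 \cdot 7 - 5\right) G = \left(0 \cdot 7 - 5\right) \frac{1162}{275} = \left(0 - 5\right) \frac{1162}{275} = \left(-5\right) \frac{1162}{275} = - \frac{1162}{55}$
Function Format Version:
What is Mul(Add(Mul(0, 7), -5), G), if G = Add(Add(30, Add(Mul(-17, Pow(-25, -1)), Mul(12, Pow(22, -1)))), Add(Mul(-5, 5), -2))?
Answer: Rational(-1162, 55) ≈ -21.127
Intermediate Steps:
G = Rational(1162, 275) (G = Add(Add(30, Add(Mul(-17, Rational(-1, 25)), Mul(12, Rational(1, 22)))), Add(-25, -2)) = Add(Add(30, Add(Rational(17, 25), Rational(6, 11))), -27) = Add(Add(30, Rational(337, 275)), -27) = Add(Rational(8587, 275), -27) = Rational(1162, 275) ≈ 4.2255)
Mul(Add(Mul(0, 7), -5), G) = Mul(Add(Mul(0, 7), -5), Rational(1162, 275)) = Mul(Add(0, -5), Rational(1162, 275)) = Mul(-5, Rational(1162, 275)) = Rational(-1162, 55)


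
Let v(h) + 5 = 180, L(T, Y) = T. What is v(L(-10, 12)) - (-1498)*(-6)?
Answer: -8813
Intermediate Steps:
v(h) = 175 (v(h) = -5 + 180 = 175)
v(L(-10, 12)) - (-1498)*(-6) = 175 - (-1498)*(-6) = 175 - 1*8988 = 175 - 8988 = -8813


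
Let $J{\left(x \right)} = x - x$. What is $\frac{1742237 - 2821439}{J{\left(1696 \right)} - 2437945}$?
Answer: $\frac{1079202}{2437945} \approx 0.44267$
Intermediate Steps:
$J{\left(x \right)} = 0$
$\frac{1742237 - 2821439}{J{\left(1696 \right)} - 2437945} = \frac{1742237 - 2821439}{0 - 2437945} = - \frac{1079202}{-2437945} = \left(-1079202\right) \left(- \frac{1}{2437945}\right) = \frac{1079202}{2437945}$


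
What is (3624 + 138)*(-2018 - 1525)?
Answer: -13328766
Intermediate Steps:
(3624 + 138)*(-2018 - 1525) = 3762*(-3543) = -13328766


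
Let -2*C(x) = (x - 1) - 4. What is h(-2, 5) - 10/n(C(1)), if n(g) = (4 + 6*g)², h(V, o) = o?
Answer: 635/128 ≈ 4.9609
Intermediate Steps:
C(x) = 5/2 - x/2 (C(x) = -((x - 1) - 4)/2 = -((-1 + x) - 4)/2 = -(-5 + x)/2 = 5/2 - x/2)
h(-2, 5) - 10/n(C(1)) = 5 - 10*1/(4*(2 + 3*(5/2 - ½*1))²) = 5 - 10*1/(4*(2 + 3*(5/2 - ½))²) = 5 - 10*1/(4*(2 + 3*2)²) = 5 - 10*1/(4*(2 + 6)²) = 5 - 10/(4*8²) = 5 - 10/(4*64) = 5 - 10/256 = 5 - 10*1/256 = 5 - 5/128 = 635/128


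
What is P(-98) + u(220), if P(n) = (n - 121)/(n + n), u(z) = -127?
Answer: -24673/196 ≈ -125.88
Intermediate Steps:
P(n) = (-121 + n)/(2*n) (P(n) = (-121 + n)/((2*n)) = (-121 + n)*(1/(2*n)) = (-121 + n)/(2*n))
P(-98) + u(220) = (½)*(-121 - 98)/(-98) - 127 = (½)*(-1/98)*(-219) - 127 = 219/196 - 127 = -24673/196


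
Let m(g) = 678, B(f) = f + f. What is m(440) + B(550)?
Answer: 1778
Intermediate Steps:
B(f) = 2*f
m(440) + B(550) = 678 + 2*550 = 678 + 1100 = 1778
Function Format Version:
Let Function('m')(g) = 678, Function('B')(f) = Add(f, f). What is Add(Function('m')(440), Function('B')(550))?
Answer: 1778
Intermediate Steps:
Function('B')(f) = Mul(2, f)
Add(Function('m')(440), Function('B')(550)) = Add(678, Mul(2, 550)) = Add(678, 1100) = 1778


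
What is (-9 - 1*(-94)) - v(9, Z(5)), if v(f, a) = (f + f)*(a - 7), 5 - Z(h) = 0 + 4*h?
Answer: 481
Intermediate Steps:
Z(h) = 5 - 4*h (Z(h) = 5 - (0 + 4*h) = 5 - 4*h)
v(f, a) = 2*f*(-7 + a) (v(f, a) = (2*f)*(-7 + a) = 2*f*(-7 + a))
(-9 - 1*(-94)) - v(9, Z(5)) = (-9 - 1*(-94)) - 2*9*(-7 + (5 - 4*5)) = (-9 + 94) - 2*9*(-7 + (5 - 20)) = 85 - 2*9*(-7 - 15) = 85 - 2*9*(-22) = 85 - 1*(-396) = 85 + 396 = 481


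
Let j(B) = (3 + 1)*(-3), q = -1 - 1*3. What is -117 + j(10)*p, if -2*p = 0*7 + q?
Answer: -141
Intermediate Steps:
q = -4 (q = -1 - 3 = -4)
p = 2 (p = -(0*7 - 4)/2 = -(0 - 4)/2 = -½*(-4) = 2)
j(B) = -12 (j(B) = 4*(-3) = -12)
-117 + j(10)*p = -117 - 12*2 = -117 - 24 = -141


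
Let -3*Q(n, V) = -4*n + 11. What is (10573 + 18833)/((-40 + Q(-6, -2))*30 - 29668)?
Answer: -4901/5203 ≈ -0.94196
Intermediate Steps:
Q(n, V) = -11/3 + 4*n/3 (Q(n, V) = -(-4*n + 11)/3 = -(11 - 4*n)/3 = -11/3 + 4*n/3)
(10573 + 18833)/((-40 + Q(-6, -2))*30 - 29668) = (10573 + 18833)/((-40 + (-11/3 + (4/3)*(-6)))*30 - 29668) = 29406/((-40 + (-11/3 - 8))*30 - 29668) = 29406/((-40 - 35/3)*30 - 29668) = 29406/(-155/3*30 - 29668) = 29406/(-1550 - 29668) = 29406/(-31218) = 29406*(-1/31218) = -4901/5203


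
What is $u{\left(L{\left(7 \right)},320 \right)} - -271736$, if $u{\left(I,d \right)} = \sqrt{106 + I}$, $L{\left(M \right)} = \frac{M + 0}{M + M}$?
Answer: $271736 + \frac{\sqrt{426}}{2} \approx 2.7175 \cdot 10^{5}$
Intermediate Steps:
$L{\left(M \right)} = \frac{1}{2}$ ($L{\left(M \right)} = \frac{M}{2 M} = M \frac{1}{2 M} = \frac{1}{2}$)
$u{\left(L{\left(7 \right)},320 \right)} - -271736 = \sqrt{106 + \frac{1}{2}} - -271736 = \sqrt{\frac{213}{2}} + 271736 = \frac{\sqrt{426}}{2} + 271736 = 271736 + \frac{\sqrt{426}}{2}$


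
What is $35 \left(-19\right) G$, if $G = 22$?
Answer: $-14630$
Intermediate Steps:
$35 \left(-19\right) G = 35 \left(-19\right) 22 = \left(-665\right) 22 = -14630$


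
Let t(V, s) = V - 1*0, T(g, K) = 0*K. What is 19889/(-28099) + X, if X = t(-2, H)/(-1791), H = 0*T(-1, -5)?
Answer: -35565001/50325309 ≈ -0.70670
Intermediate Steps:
T(g, K) = 0
H = 0 (H = 0*0 = 0)
t(V, s) = V (t(V, s) = V + 0 = V)
X = 2/1791 (X = -2/(-1791) = -1/1791*(-2) = 2/1791 ≈ 0.0011167)
19889/(-28099) + X = 19889/(-28099) + 2/1791 = 19889*(-1/28099) + 2/1791 = -19889/28099 + 2/1791 = -35565001/50325309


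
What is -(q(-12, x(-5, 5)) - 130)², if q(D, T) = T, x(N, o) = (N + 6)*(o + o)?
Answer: -14400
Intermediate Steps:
x(N, o) = 2*o*(6 + N) (x(N, o) = (6 + N)*(2*o) = 2*o*(6 + N))
-(q(-12, x(-5, 5)) - 130)² = -(2*5*(6 - 5) - 130)² = -(2*5*1 - 130)² = -(10 - 130)² = -1*(-120)² = -1*14400 = -14400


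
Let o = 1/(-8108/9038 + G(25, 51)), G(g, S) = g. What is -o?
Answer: -4519/108921 ≈ -0.041489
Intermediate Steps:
o = 4519/108921 (o = 1/(-8108/9038 + 25) = 1/(-8108*1/9038 + 25) = 1/(-4054/4519 + 25) = 1/(108921/4519) = 4519/108921 ≈ 0.041489)
-o = -1*4519/108921 = -4519/108921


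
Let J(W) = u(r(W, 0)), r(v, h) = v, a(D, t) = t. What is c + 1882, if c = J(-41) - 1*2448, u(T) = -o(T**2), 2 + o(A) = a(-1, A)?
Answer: -2245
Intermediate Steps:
o(A) = -2 + A
u(T) = 2 - T**2 (u(T) = -(-2 + T**2) = 2 - T**2)
J(W) = 2 - W**2
c = -4127 (c = (2 - 1*(-41)**2) - 1*2448 = (2 - 1*1681) - 2448 = (2 - 1681) - 2448 = -1679 - 2448 = -4127)
c + 1882 = -4127 + 1882 = -2245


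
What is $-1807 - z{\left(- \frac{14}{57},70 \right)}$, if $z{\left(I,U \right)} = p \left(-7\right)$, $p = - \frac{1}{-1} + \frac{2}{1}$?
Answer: $-1786$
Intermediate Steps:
$p = 3$ ($p = \left(-1\right) \left(-1\right) + 2 \cdot 1 = 1 + 2 = 3$)
$z{\left(I,U \right)} = -21$ ($z{\left(I,U \right)} = 3 \left(-7\right) = -21$)
$-1807 - z{\left(- \frac{14}{57},70 \right)} = -1807 - -21 = -1807 + 21 = -1786$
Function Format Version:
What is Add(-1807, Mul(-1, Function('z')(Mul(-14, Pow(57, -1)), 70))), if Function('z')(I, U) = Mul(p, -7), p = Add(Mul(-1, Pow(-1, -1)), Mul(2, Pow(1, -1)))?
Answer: -1786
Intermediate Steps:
p = 3 (p = Add(Mul(-1, -1), Mul(2, 1)) = Add(1, 2) = 3)
Function('z')(I, U) = -21 (Function('z')(I, U) = Mul(3, -7) = -21)
Add(-1807, Mul(-1, Function('z')(Mul(-14, Pow(57, -1)), 70))) = Add(-1807, Mul(-1, -21)) = Add(-1807, 21) = -1786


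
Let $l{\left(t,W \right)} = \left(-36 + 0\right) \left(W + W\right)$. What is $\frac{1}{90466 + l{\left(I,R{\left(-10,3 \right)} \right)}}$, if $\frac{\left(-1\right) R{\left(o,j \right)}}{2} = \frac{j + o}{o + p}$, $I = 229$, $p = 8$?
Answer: $\frac{1}{90970} \approx 1.0993 \cdot 10^{-5}$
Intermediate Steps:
$R{\left(o,j \right)} = - \frac{2 \left(j + o\right)}{8 + o}$ ($R{\left(o,j \right)} = - 2 \frac{j + o}{o + 8} = - 2 \frac{j + o}{8 + o} = - \frac{2 \left(j + o\right)}{8 + o}$)
$l{\left(t,W \right)} = - 72 W$ ($l{\left(t,W \right)} = - 36 \cdot 2 W = - 72 W$)
$\frac{1}{90466 + l{\left(I,R{\left(-10,3 \right)} \right)}} = \frac{1}{90466 - 72 \frac{2 \left(\left(-1\right) 3 - -10\right)}{8 - 10}} = \frac{1}{90466 - 72 \frac{2 \left(-3 + 10\right)}{-2}} = \frac{1}{90466 - 72 \cdot 2 \left(- \frac{1}{2}\right) 7} = \frac{1}{90466 - -504} = \frac{1}{90466 + 504} = \frac{1}{90970}$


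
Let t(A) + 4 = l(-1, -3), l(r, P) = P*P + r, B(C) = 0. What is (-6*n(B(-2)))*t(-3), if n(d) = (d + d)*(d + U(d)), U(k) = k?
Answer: 0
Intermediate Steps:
l(r, P) = r + P² (l(r, P) = P² + r = r + P²)
n(d) = 4*d² (n(d) = (d + d)*(d + d) = (2*d)*(2*d) = 4*d²)
t(A) = 4 (t(A) = -4 + (-1 + (-3)²) = -4 + (-1 + 9) = -4 + 8 = 4)
(-6*n(B(-2)))*t(-3) = -24*0²*4 = -24*0*4 = -6*0*4 = 0*4 = 0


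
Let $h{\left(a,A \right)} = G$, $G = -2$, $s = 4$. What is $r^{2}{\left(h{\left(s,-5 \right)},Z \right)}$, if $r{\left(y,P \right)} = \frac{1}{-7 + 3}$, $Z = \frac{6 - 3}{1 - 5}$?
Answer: $\frac{1}{16} \approx 0.0625$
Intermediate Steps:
$h{\left(a,A \right)} = -2$
$Z = - \frac{3}{4}$ ($Z = \frac{3}{-4} = 3 \left(- \frac{1}{4}\right) = - \frac{3}{4} \approx -0.75$)
$r{\left(y,P \right)} = - \frac{1}{4}$ ($r{\left(y,P \right)} = \frac{1}{-4} = - \frac{1}{4}$)
$r^{2}{\left(h{\left(s,-5 \right)},Z \right)} = \left(- \frac{1}{4}\right)^{2} = \frac{1}{16}$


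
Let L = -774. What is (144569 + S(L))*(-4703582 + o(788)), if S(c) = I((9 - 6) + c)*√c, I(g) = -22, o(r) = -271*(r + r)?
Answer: -741736987782 + 338624748*I*√86 ≈ -7.4174e+11 + 3.1403e+9*I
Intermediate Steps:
o(r) = -542*r
S(c) = -22*√c
(144569 + S(L))*(-4703582 + o(788)) = (144569 - 66*I*√86)*(-4703582 - 542*788) = (144569 - 66*I*√86)*(-4703582 - 427096) = (144569 - 66*I*√86)*(-5130678) = -741736987782 + 338624748*I*√86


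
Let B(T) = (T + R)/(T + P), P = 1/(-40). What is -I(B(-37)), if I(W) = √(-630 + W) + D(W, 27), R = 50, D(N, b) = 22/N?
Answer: 16291/260 - 5*I*√55303502/1481 ≈ 62.658 - 25.107*I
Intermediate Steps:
P = -1/40 ≈ -0.025000
B(T) = (50 + T)/(-1/40 + T) (B(T) = (T + 50)/(T - 1/40) = (50 + T)/(-1/40 + T))
I(W) = √(-630 + W) + 22/W
-I(B(-37)) = -(√(-630 + 40*(50 - 37)/(-1 + 40*(-37))) + 22/((40*(50 - 37)/(-1 + 40*(-37))))) = -(√(-630 + 40*13/(-1 - 1480)) + 22/((40*13/(-1 - 1480)))) = -(√(-630 + 40*13/(-1481)) + 22/((40*13/(-1481)))) = -(√(-630 + 40*(-1/1481)*13) + 22/((40*(-1/1481)*13))) = -(√(-630 - 520/1481) + 22/(-520/1481)) = -(√(-933550/1481) + 22*(-1481/520)) = -(5*I*√55303502/1481 - 16291/260) = -(-16291/260 + 5*I*√55303502/1481) = 16291/260 - 5*I*√55303502/1481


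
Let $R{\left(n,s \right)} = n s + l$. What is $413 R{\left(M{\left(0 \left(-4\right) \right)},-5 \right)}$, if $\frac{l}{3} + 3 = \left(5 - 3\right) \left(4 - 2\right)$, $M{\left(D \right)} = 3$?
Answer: $-4956$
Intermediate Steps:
$l = 3$ ($l = -9 + 3 \left(5 - 3\right) \left(4 - 2\right) = -9 + 3 \cdot 2 \cdot 2 = -9 + 3 \cdot 4 = -9 + 12 = 3$)
$R{\left(n,s \right)} = 3 + n s$ ($R{\left(n,s \right)} = n s + 3 = 3 + n s$)
$413 R{\left(M{\left(0 \left(-4\right) \right)},-5 \right)} = 413 \left(3 + 3 \left(-5\right)\right) = 413 \left(3 - 15\right) = 413 \left(-12\right) = -4956$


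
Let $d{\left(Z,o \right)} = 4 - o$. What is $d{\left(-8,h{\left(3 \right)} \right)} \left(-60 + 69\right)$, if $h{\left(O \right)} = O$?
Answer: $9$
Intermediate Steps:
$d{\left(-8,h{\left(3 \right)} \right)} \left(-60 + 69\right) = \left(4 - 3\right) \left(-60 + 69\right) = \left(4 - 3\right) 9 = 1 \cdot 9 = 9$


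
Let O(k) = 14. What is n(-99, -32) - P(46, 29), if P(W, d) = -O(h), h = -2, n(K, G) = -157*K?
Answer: 15557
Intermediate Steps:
P(W, d) = -14 (P(W, d) = -1*14 = -14)
n(-99, -32) - P(46, 29) = -157*(-99) - 1*(-14) = 15543 + 14 = 15557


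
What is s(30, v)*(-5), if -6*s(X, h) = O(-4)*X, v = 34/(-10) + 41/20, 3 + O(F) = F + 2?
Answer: -125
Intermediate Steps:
O(F) = -1 + F (O(F) = -3 + (F + 2) = -3 + (2 + F) = -1 + F)
v = -27/20 (v = 34*(-⅒) + 41*(1/20) = -17/5 + 41/20 = -27/20 ≈ -1.3500)
s(X, h) = 5*X/6 (s(X, h) = -(-1 - 4)*X/6 = -(-5)*X/6 = 5*X/6)
s(30, v)*(-5) = ((⅚)*30)*(-5) = 25*(-5) = -125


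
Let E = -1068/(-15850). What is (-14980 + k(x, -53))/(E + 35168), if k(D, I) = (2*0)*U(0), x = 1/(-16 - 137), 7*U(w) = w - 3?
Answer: -59358250/139353467 ≈ -0.42595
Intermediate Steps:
U(w) = -3/7 + w/7 (U(w) = (w - 3)/7 = (-3 + w)/7 = -3/7 + w/7)
x = -1/153 (x = 1/(-153) = -1/153 ≈ -0.0065359)
k(D, I) = 0 (k(D, I) = (2*0)*(-3/7 + (⅐)*0) = 0*(-3/7 + 0) = 0*(-3/7) = 0)
E = 534/7925 (E = -1068*(-1/15850) = 534/7925 ≈ 0.067382)
(-14980 + k(x, -53))/(E + 35168) = (-14980 + 0)/(534/7925 + 35168) = -14980/278706934/7925 = -14980*7925/278706934 = -59358250/139353467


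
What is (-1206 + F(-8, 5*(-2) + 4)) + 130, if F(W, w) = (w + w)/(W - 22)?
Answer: -5378/5 ≈ -1075.6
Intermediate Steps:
F(W, w) = 2*w/(-22 + W) (F(W, w) = (2*w)/(-22 + W) = 2*w/(-22 + W))
(-1206 + F(-8, 5*(-2) + 4)) + 130 = (-1206 + 2*(5*(-2) + 4)/(-22 - 8)) + 130 = (-1206 + 2*(-10 + 4)/(-30)) + 130 = (-1206 + 2*(-6)*(-1/30)) + 130 = (-1206 + ⅖) + 130 = -6028/5 + 130 = -5378/5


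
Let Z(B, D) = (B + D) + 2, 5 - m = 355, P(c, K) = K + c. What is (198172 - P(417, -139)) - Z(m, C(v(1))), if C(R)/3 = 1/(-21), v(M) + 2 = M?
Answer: 1387695/7 ≈ 1.9824e+5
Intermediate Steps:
v(M) = -2 + M
m = -350 (m = 5 - 1*355 = 5 - 355 = -350)
C(R) = -1/7 (C(R) = 3/(-21) = 3*(-1/21) = -1/7)
Z(B, D) = 2 + B + D
(198172 - P(417, -139)) - Z(m, C(v(1))) = (198172 - (-139 + 417)) - (2 - 350 - 1/7) = (198172 - 1*278) - 1*(-2437/7) = (198172 - 278) + 2437/7 = 197894 + 2437/7 = 1387695/7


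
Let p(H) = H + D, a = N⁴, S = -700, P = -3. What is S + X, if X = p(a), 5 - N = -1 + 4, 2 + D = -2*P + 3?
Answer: -677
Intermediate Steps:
D = 7 (D = -2 + (-2*(-3) + 3) = -2 + (6 + 3) = -2 + 9 = 7)
N = 2 (N = 5 - (-1 + 4) = 5 - 1*3 = 5 - 3 = 2)
a = 16 (a = 2⁴ = 16)
p(H) = 7 + H (p(H) = H + 7 = 7 + H)
X = 23 (X = 7 + 16 = 23)
S + X = -700 + 23 = -677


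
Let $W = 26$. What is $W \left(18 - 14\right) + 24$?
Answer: $128$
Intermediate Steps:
$W \left(18 - 14\right) + 24 = 26 \left(18 - 14\right) + 24 = 26 \cdot 4 + 24 = 104 + 24 = 128$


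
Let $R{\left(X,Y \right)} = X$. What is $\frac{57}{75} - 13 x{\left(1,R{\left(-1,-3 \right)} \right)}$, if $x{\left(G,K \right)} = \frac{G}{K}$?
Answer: $\frac{344}{25} \approx 13.76$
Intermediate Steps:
$\frac{57}{75} - 13 x{\left(1,R{\left(-1,-3 \right)} \right)} = \frac{57}{75} - 13 \cdot 1 \frac{1}{-1} = 57 \cdot \frac{1}{75} - 13 \cdot 1 \left(-1\right) = \frac{19}{25} - -13 = \frac{19}{25} + 13 = \frac{344}{25}$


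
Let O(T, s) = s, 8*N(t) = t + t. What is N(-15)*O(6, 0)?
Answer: 0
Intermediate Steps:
N(t) = t/4 (N(t) = (t + t)/8 = (2*t)/8 = t/4)
N(-15)*O(6, 0) = ((1/4)*(-15))*0 = -15/4*0 = 0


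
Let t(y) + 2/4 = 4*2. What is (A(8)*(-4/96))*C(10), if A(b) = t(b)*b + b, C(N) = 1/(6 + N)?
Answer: -17/96 ≈ -0.17708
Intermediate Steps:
t(y) = 15/2 (t(y) = -1/2 + 4*2 = -1/2 + 8 = 15/2)
A(b) = 17*b/2 (A(b) = 15*b/2 + b = 17*b/2)
(A(8)*(-4/96))*C(10) = (((17/2)*8)*(-4/96))/(6 + 10) = (68*(-4*1/96))/16 = (68*(-1/24))*(1/16) = -17/6*1/16 = -17/96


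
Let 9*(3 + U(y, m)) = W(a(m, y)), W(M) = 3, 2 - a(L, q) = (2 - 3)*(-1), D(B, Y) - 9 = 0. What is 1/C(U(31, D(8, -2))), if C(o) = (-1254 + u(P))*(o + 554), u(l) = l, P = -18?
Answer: -1/701296 ≈ -1.4259e-6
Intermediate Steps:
D(B, Y) = 9 (D(B, Y) = 9 + 0 = 9)
a(L, q) = 1 (a(L, q) = 2 - (2 - 3)*(-1) = 2 - (-1)*(-1) = 2 - 1*1 = 2 - 1 = 1)
U(y, m) = -8/3 (U(y, m) = -3 + (⅑)*3 = -3 + ⅓ = -8/3)
C(o) = -704688 - 1272*o (C(o) = (-1254 - 18)*(o + 554) = -1272*(554 + o) = -704688 - 1272*o)
1/C(U(31, D(8, -2))) = 1/(-704688 - 1272*(-8/3)) = 1/(-704688 + 3392) = 1/(-701296) = -1/701296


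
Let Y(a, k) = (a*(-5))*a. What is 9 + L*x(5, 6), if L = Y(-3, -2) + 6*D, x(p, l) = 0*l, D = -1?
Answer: 9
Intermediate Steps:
x(p, l) = 0
Y(a, k) = -5*a**2 (Y(a, k) = (-5*a)*a = -5*a**2)
L = -51 (L = -5*(-3)**2 + 6*(-1) = -5*9 - 6 = -45 - 6 = -51)
9 + L*x(5, 6) = 9 - 51*0 = 9 + 0 = 9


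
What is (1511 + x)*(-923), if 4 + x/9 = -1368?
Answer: 10002551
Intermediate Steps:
x = -12348 (x = -36 + 9*(-1368) = -36 - 12312 = -12348)
(1511 + x)*(-923) = (1511 - 12348)*(-923) = -10837*(-923) = 10002551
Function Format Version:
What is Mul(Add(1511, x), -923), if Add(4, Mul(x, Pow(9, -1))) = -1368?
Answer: 10002551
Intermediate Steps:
x = -12348 (x = Add(-36, Mul(9, -1368)) = Add(-36, -12312) = -12348)
Mul(Add(1511, x), -923) = Mul(Add(1511, -12348), -923) = Mul(-10837, -923) = 10002551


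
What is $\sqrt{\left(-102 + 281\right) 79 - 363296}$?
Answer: $3 i \sqrt{38795} \approx 590.89 i$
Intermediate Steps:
$\sqrt{\left(-102 + 281\right) 79 - 363296} = \sqrt{179 \cdot 79 - 363296} = \sqrt{14141 - 363296} = \sqrt{-349155} = 3 i \sqrt{38795}$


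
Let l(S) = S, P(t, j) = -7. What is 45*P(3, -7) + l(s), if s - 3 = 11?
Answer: -301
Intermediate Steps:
s = 14 (s = 3 + 11 = 14)
45*P(3, -7) + l(s) = 45*(-7) + 14 = -315 + 14 = -301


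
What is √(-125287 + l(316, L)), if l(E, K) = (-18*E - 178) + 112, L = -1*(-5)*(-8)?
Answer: I*√131041 ≈ 362.0*I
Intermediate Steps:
L = -40 (L = 5*(-8) = -40)
l(E, K) = -66 - 18*E (l(E, K) = (-178 - 18*E) + 112 = -66 - 18*E)
√(-125287 + l(316, L)) = √(-125287 + (-66 - 18*316)) = √(-125287 + (-66 - 5688)) = √(-125287 - 5754) = √(-131041) = I*√131041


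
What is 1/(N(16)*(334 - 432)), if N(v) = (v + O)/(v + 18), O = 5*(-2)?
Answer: -17/294 ≈ -0.057823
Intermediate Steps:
O = -10
N(v) = (-10 + v)/(18 + v) (N(v) = (v - 10)/(v + 18) = (-10 + v)/(18 + v))
1/(N(16)*(334 - 432)) = 1/(((-10 + 16)/(18 + 16))*(334 - 432)) = 1/((6/34)*(-98)) = 1/(((1/34)*6)*(-98)) = 1/((3/17)*(-98)) = 1/(-294/17) = -17/294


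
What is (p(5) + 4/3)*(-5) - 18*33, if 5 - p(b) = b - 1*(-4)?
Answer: -1742/3 ≈ -580.67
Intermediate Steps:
p(b) = 1 - b (p(b) = 5 - (b - 1*(-4)) = 5 - (b + 4) = 5 - (4 + b) = 5 + (-4 - b) = 1 - b)
(p(5) + 4/3)*(-5) - 18*33 = ((1 - 1*5) + 4/3)*(-5) - 18*33 = ((1 - 5) + 4*(1/3))*(-5) - 594 = (-4 + 4/3)*(-5) - 594 = -8/3*(-5) - 594 = 40/3 - 594 = -1742/3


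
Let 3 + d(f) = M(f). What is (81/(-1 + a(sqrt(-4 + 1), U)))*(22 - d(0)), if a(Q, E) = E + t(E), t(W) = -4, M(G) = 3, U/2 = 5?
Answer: 1782/5 ≈ 356.40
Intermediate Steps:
U = 10 (U = 2*5 = 10)
d(f) = 0 (d(f) = -3 + 3 = 0)
a(Q, E) = -4 + E (a(Q, E) = E - 4 = -4 + E)
(81/(-1 + a(sqrt(-4 + 1), U)))*(22 - d(0)) = (81/(-1 + (-4 + 10)))*(22 - 1*0) = (81/(-1 + 6))*(22 + 0) = (81/5)*22 = 1782/5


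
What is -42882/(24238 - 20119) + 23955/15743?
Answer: -192140227/21615139 ≈ -8.8891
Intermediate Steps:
-42882/(24238 - 20119) + 23955/15743 = -42882/4119 + 23955*(1/15743) = -42882*1/4119 + 23955/15743 = -14294/1373 + 23955/15743 = -192140227/21615139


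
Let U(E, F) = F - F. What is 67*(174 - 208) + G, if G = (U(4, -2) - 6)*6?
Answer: -2314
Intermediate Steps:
U(E, F) = 0
G = -36 (G = (0 - 6)*6 = -6*6 = -36)
67*(174 - 208) + G = 67*(174 - 208) - 36 = 67*(-34) - 36 = -2278 - 36 = -2314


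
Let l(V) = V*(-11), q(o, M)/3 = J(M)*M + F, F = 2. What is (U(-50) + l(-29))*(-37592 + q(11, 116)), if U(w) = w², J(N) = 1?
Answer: -104973922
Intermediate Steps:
q(o, M) = 6 + 3*M (q(o, M) = 3*(1*M + 2) = 3*(M + 2) = 3*(2 + M) = 6 + 3*M)
l(V) = -11*V
(U(-50) + l(-29))*(-37592 + q(11, 116)) = ((-50)² - 11*(-29))*(-37592 + (6 + 3*116)) = (2500 + 319)*(-37592 + (6 + 348)) = 2819*(-37592 + 354) = 2819*(-37238) = -104973922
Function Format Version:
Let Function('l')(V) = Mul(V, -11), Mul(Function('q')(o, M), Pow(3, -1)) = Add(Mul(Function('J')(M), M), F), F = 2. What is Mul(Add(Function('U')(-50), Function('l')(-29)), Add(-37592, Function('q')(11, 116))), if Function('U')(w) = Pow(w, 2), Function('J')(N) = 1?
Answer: -104973922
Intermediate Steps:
Function('q')(o, M) = Add(6, Mul(3, M)) (Function('q')(o, M) = Mul(3, Add(Mul(1, M), 2)) = Mul(3, Add(M, 2)) = Mul(3, Add(2, M)) = Add(6, Mul(3, M)))
Function('l')(V) = Mul(-11, V)
Mul(Add(Function('U')(-50), Function('l')(-29)), Add(-37592, Function('q')(11, 116))) = Mul(Add(Pow(-50, 2), Mul(-11, -29)), Add(-37592, Add(6, Mul(3, 116)))) = Mul(Add(2500, 319), Add(-37592, Add(6, 348))) = Mul(2819, Add(-37592, 354)) = Mul(2819, -37238) = -104973922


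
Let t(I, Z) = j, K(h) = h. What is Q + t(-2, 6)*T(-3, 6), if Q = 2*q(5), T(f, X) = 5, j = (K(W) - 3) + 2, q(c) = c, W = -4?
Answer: -15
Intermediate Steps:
j = -5 (j = (-4 - 3) + 2 = -7 + 2 = -5)
Q = 10 (Q = 2*5 = 10)
t(I, Z) = -5
Q + t(-2, 6)*T(-3, 6) = 10 - 5*5 = 10 - 25 = -15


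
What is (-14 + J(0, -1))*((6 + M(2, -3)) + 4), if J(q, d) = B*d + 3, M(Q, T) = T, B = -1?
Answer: -70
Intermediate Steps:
J(q, d) = 3 - d (J(q, d) = -d + 3 = 3 - d)
(-14 + J(0, -1))*((6 + M(2, -3)) + 4) = (-14 + (3 - 1*(-1)))*((6 - 3) + 4) = (-14 + (3 + 1))*(3 + 4) = (-14 + 4)*7 = -10*7 = -70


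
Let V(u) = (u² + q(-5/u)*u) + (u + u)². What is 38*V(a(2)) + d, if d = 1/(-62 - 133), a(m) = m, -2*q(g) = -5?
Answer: 185249/195 ≈ 950.00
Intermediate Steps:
q(g) = 5/2 (q(g) = -½*(-5) = 5/2)
d = -1/195 (d = 1/(-195) = -1/195 ≈ -0.0051282)
V(u) = 5*u² + 5*u/2 (V(u) = (u² + 5*u/2) + (u + u)² = (u² + 5*u/2) + (2*u)² = (u² + 5*u/2) + 4*u² = 5*u² + 5*u/2)
38*V(a(2)) + d = 38*((5/2)*2*(1 + 2*2)) - 1/195 = 38*((5/2)*2*(1 + 4)) - 1/195 = 38*((5/2)*2*5) - 1/195 = 38*25 - 1/195 = 950 - 1/195 = 185249/195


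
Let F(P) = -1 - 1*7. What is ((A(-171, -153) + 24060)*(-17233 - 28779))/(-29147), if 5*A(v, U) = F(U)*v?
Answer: 5598188016/145735 ≈ 38414.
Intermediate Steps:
F(P) = -8 (F(P) = -1 - 7 = -8)
A(v, U) = -8*v/5 (A(v, U) = (-8*v)/5 = -8*v/5)
((A(-171, -153) + 24060)*(-17233 - 28779))/(-29147) = ((-8/5*(-171) + 24060)*(-17233 - 28779))/(-29147) = ((1368/5 + 24060)*(-46012))*(-1/29147) = ((121668/5)*(-46012))*(-1/29147) = -5598188016/5*(-1/29147) = 5598188016/145735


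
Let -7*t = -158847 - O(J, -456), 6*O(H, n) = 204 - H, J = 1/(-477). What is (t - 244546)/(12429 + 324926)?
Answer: -4444517141/6758570070 ≈ -0.65761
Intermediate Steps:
J = -1/477 ≈ -0.0020964
O(H, n) = 34 - H/6 (O(H, n) = (204 - H)/6 = 34 - H/6)
t = 454717423/20034 (t = -(-158847 - (34 - 1/6*(-1/477)))/7 = -(-158847 - (34 + 1/2862))/7 = -(-158847 - 1*97309/2862)/7 = -(-158847 - 97309/2862)/7 = -1/7*(-454717423/2862) = 454717423/20034 ≈ 22697.)
(t - 244546)/(12429 + 324926) = (454717423/20034 - 244546)/(12429 + 324926) = -4444517141/20034/337355 = -4444517141/20034*1/337355 = -4444517141/6758570070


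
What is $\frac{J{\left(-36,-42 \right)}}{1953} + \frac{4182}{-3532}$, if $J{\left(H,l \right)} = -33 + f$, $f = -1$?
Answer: $- \frac{4143767}{3448998} \approx -1.2014$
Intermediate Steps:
$J{\left(H,l \right)} = -34$ ($J{\left(H,l \right)} = -33 - 1 = -34$)
$\frac{J{\left(-36,-42 \right)}}{1953} + \frac{4182}{-3532} = - \frac{34}{1953} + \frac{4182}{-3532} = \left(-34\right) \frac{1}{1953} + 4182 \left(- \frac{1}{3532}\right) = - \frac{34}{1953} - \frac{2091}{1766} = - \frac{4143767}{3448998}$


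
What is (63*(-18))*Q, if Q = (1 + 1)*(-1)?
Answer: 2268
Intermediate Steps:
Q = -2 (Q = 2*(-1) = -2)
(63*(-18))*Q = (63*(-18))*(-2) = -1134*(-2) = 2268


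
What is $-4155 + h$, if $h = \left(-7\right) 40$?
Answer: $-4435$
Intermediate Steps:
$h = -280$
$-4155 + h = -4155 - 280 = -4435$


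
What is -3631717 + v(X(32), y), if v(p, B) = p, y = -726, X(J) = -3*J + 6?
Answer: -3631807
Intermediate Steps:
X(J) = 6 - 3*J
-3631717 + v(X(32), y) = -3631717 + (6 - 3*32) = -3631717 + (6 - 96) = -3631717 - 90 = -3631807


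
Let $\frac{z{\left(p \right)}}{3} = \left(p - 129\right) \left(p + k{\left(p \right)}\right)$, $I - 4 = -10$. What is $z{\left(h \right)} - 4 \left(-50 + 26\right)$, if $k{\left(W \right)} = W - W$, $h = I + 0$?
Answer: $2526$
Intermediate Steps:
$I = -6$ ($I = 4 - 10 = -6$)
$h = -6$ ($h = -6 + 0 = -6$)
$k{\left(W \right)} = 0$
$z{\left(p \right)} = 3 p \left(-129 + p\right)$ ($z{\left(p \right)} = 3 \left(p - 129\right) \left(p + 0\right) = 3 \left(-129 + p\right) p = 3 p \left(-129 + p\right)$)
$z{\left(h \right)} - 4 \left(-50 + 26\right) = 3 \left(-6\right) \left(-129 - 6\right) - 4 \left(-50 + 26\right) = 3 \left(-6\right) \left(-135\right) - -96 = 2430 + 96 = 2526$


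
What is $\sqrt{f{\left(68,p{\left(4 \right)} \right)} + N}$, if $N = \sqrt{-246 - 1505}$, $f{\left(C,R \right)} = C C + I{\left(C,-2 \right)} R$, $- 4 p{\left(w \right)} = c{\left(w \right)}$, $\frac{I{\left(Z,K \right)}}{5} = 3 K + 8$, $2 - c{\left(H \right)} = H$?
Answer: $\sqrt{4629 + i \sqrt{1751}} \approx 68.037 + 0.3075 i$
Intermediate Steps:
$c{\left(H \right)} = 2 - H$
$I{\left(Z,K \right)} = 40 + 15 K$ ($I{\left(Z,K \right)} = 5 \left(3 K + 8\right) = 5 \left(8 + 3 K\right) = 40 + 15 K$)
$p{\left(w \right)} = - \frac{1}{2} + \frac{w}{4}$ ($p{\left(w \right)} = - \frac{2 - w}{4} = - \frac{1}{2} + \frac{w}{4}$)
$f{\left(C,R \right)} = C^{2} + 10 R$ ($f{\left(C,R \right)} = C C + \left(40 + 15 \left(-2\right)\right) R = C^{2} + \left(40 - 30\right) R = C^{2} + 10 R$)
$N = i \sqrt{1751}$ ($N = \sqrt{-1751} = i \sqrt{1751} \approx 41.845 i$)
$\sqrt{f{\left(68,p{\left(4 \right)} \right)} + N} = \sqrt{\left(68^{2} + 10 \left(- \frac{1}{2} + \frac{1}{4} \cdot 4\right)\right) + i \sqrt{1751}} = \sqrt{\left(4624 + 10 \left(- \frac{1}{2} + 1\right)\right) + i \sqrt{1751}} = \sqrt{\left(4624 + 10 \cdot \frac{1}{2}\right) + i \sqrt{1751}} = \sqrt{\left(4624 + 5\right) + i \sqrt{1751}} = \sqrt{4629 + i \sqrt{1751}}$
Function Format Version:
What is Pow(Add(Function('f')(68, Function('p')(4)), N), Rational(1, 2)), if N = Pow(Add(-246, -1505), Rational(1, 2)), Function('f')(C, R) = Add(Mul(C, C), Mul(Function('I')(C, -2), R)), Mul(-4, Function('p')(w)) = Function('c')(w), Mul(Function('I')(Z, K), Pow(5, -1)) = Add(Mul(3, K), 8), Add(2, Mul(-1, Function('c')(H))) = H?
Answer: Pow(Add(4629, Mul(I, Pow(1751, Rational(1, 2)))), Rational(1, 2)) ≈ Add(68.037, Mul(0.3075, I))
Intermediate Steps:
Function('c')(H) = Add(2, Mul(-1, H))
Function('I')(Z, K) = Add(40, Mul(15, K)) (Function('I')(Z, K) = Mul(5, Add(Mul(3, K), 8)) = Mul(5, Add(8, Mul(3, K))) = Add(40, Mul(15, K)))
Function('p')(w) = Add(Rational(-1, 2), Mul(Rational(1, 4), w)) (Function('p')(w) = Mul(Rational(-1, 4), Add(2, Mul(-1, w))) = Add(Rational(-1, 2), Mul(Rational(1, 4), w)))
Function('f')(C, R) = Add(Pow(C, 2), Mul(10, R)) (Function('f')(C, R) = Add(Mul(C, C), Mul(Add(40, Mul(15, -2)), R)) = Add(Pow(C, 2), Mul(Add(40, -30), R)) = Add(Pow(C, 2), Mul(10, R)))
N = Mul(I, Pow(1751, Rational(1, 2))) (N = Pow(-1751, Rational(1, 2)) = Mul(I, Pow(1751, Rational(1, 2))) ≈ Mul(41.845, I))
Pow(Add(Function('f')(68, Function('p')(4)), N), Rational(1, 2)) = Pow(Add(Add(Pow(68, 2), Mul(10, Add(Rational(-1, 2), Mul(Rational(1, 4), 4)))), Mul(I, Pow(1751, Rational(1, 2)))), Rational(1, 2)) = Pow(Add(Add(4624, Mul(10, Add(Rational(-1, 2), 1))), Mul(I, Pow(1751, Rational(1, 2)))), Rational(1, 2)) = Pow(Add(Add(4624, Mul(10, Rational(1, 2))), Mul(I, Pow(1751, Rational(1, 2)))), Rational(1, 2)) = Pow(Add(Add(4624, 5), Mul(I, Pow(1751, Rational(1, 2)))), Rational(1, 2)) = Pow(Add(4629, Mul(I, Pow(1751, Rational(1, 2)))), Rational(1, 2))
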